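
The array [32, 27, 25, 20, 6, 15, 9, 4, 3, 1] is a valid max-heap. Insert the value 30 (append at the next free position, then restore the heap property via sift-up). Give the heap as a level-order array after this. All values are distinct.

append 30 at index 10 → [32, 27, 25, 20, 6, 15, 9, 4, 3, 1, 30]
30 > parent 6 at index 4, swap → [32, 27, 25, 20, 30, 15, 9, 4, 3, 1, 6]
30 > parent 27 at index 1, swap → [32, 30, 25, 20, 27, 15, 9, 4, 3, 1, 6]

[32, 30, 25, 20, 27, 15, 9, 4, 3, 1, 6]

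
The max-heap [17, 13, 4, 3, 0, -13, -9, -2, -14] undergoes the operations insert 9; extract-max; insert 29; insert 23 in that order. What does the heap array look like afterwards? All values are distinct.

[29, 23, 4, 3, 13, -13, -9, -2, -14, 0, 9]

insert 9:
  append 9 at index 9 → [17, 13, 4, 3, 0, -13, -9, -2, -14, 9]
  9 > parent 0 at index 4, swap → [17, 13, 4, 3, 9, -13, -9, -2, -14, 0]
extract-max → returns 17:
  remove root 17; move last element 0 to root → [0, 13, 4, 3, 9, -13, -9, -2, -14]
  0 vs larger child 13 at index 1, swap → [13, 0, 4, 3, 9, -13, -9, -2, -14]
  0 vs larger child 9 at index 4, swap → [13, 9, 4, 3, 0, -13, -9, -2, -14]
insert 29:
  append 29 at index 9 → [13, 9, 4, 3, 0, -13, -9, -2, -14, 29]
  29 > parent 0 at index 4, swap → [13, 9, 4, 3, 29, -13, -9, -2, -14, 0]
  29 > parent 9 at index 1, swap → [13, 29, 4, 3, 9, -13, -9, -2, -14, 0]
  29 > parent 13 at index 0, swap → [29, 13, 4, 3, 9, -13, -9, -2, -14, 0]
insert 23:
  append 23 at index 10 → [29, 13, 4, 3, 9, -13, -9, -2, -14, 0, 23]
  23 > parent 9 at index 4, swap → [29, 13, 4, 3, 23, -13, -9, -2, -14, 0, 9]
  23 > parent 13 at index 1, swap → [29, 23, 4, 3, 13, -13, -9, -2, -14, 0, 9]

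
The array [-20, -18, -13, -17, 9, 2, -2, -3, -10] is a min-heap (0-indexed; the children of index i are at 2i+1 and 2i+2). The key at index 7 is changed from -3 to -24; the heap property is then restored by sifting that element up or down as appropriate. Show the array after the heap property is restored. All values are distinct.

set index 7 from -3 to -24 → [-20, -18, -13, -17, 9, 2, -2, -24, -10]
-24 < parent -17 at index 3, swap → [-20, -18, -13, -24, 9, 2, -2, -17, -10]
-24 < parent -18 at index 1, swap → [-20, -24, -13, -18, 9, 2, -2, -17, -10]
-24 < parent -20 at index 0, swap → [-24, -20, -13, -18, 9, 2, -2, -17, -10]

[-24, -20, -13, -18, 9, 2, -2, -17, -10]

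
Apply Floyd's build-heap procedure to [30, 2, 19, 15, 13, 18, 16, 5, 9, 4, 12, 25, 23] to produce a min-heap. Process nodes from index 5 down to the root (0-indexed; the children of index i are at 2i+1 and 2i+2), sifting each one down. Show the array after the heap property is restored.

[2, 4, 16, 5, 12, 18, 19, 15, 9, 13, 30, 25, 23]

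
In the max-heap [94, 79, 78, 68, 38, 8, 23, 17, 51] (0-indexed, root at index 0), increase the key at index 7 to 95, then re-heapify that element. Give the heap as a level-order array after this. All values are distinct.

[95, 94, 78, 79, 38, 8, 23, 68, 51]

set index 7 from 17 to 95 → [94, 79, 78, 68, 38, 8, 23, 95, 51]
95 > parent 68 at index 3, swap → [94, 79, 78, 95, 38, 8, 23, 68, 51]
95 > parent 79 at index 1, swap → [94, 95, 78, 79, 38, 8, 23, 68, 51]
95 > parent 94 at index 0, swap → [95, 94, 78, 79, 38, 8, 23, 68, 51]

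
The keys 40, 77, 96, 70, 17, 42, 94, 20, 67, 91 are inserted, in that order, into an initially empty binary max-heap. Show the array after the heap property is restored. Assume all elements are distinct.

[96, 91, 94, 67, 70, 42, 77, 20, 40, 17]

Insert 40:
  append 40 at index 0 → [40] (no swap needed)
Insert 77:
  append 77 at index 1 → [40, 77]
  77 > parent 40 at index 0, swap → [77, 40]
Insert 96:
  append 96 at index 2 → [77, 40, 96]
  96 > parent 77 at index 0, swap → [96, 40, 77]
Insert 70:
  append 70 at index 3 → [96, 40, 77, 70]
  70 > parent 40 at index 1, swap → [96, 70, 77, 40]
Insert 17:
  append 17 at index 4 → [96, 70, 77, 40, 17] (no swap needed)
Insert 42:
  append 42 at index 5 → [96, 70, 77, 40, 17, 42] (no swap needed)
Insert 94:
  append 94 at index 6 → [96, 70, 77, 40, 17, 42, 94]
  94 > parent 77 at index 2, swap → [96, 70, 94, 40, 17, 42, 77]
Insert 20:
  append 20 at index 7 → [96, 70, 94, 40, 17, 42, 77, 20] (no swap needed)
Insert 67:
  append 67 at index 8 → [96, 70, 94, 40, 17, 42, 77, 20, 67]
  67 > parent 40 at index 3, swap → [96, 70, 94, 67, 17, 42, 77, 20, 40]
Insert 91:
  append 91 at index 9 → [96, 70, 94, 67, 17, 42, 77, 20, 40, 91]
  91 > parent 17 at index 4, swap → [96, 70, 94, 67, 91, 42, 77, 20, 40, 17]
  91 > parent 70 at index 1, swap → [96, 91, 94, 67, 70, 42, 77, 20, 40, 17]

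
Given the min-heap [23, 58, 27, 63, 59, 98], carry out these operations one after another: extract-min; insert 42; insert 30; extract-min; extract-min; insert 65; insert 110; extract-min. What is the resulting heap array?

extract-min → returns 23:
  remove root 23; move last element 98 to root → [98, 58, 27, 63, 59]
  98 vs smaller child 27 at index 2, swap → [27, 58, 98, 63, 59]
insert 42:
  append 42 at index 5 → [27, 58, 98, 63, 59, 42]
  42 < parent 98 at index 2, swap → [27, 58, 42, 63, 59, 98]
insert 30:
  append 30 at index 6 → [27, 58, 42, 63, 59, 98, 30]
  30 < parent 42 at index 2, swap → [27, 58, 30, 63, 59, 98, 42]
extract-min → returns 27:
  remove root 27; move last element 42 to root → [42, 58, 30, 63, 59, 98]
  42 vs smaller child 30 at index 2, swap → [30, 58, 42, 63, 59, 98]
extract-min → returns 30:
  remove root 30; move last element 98 to root → [98, 58, 42, 63, 59]
  98 vs smaller child 42 at index 2, swap → [42, 58, 98, 63, 59]
insert 65:
  append 65 at index 5 → [42, 58, 98, 63, 59, 65]
  65 < parent 98 at index 2, swap → [42, 58, 65, 63, 59, 98]
insert 110:
  append 110 at index 6 → [42, 58, 65, 63, 59, 98, 110] (no swap needed)
extract-min → returns 42:
  remove root 42; move last element 110 to root → [110, 58, 65, 63, 59, 98]
  110 vs smaller child 58 at index 1, swap → [58, 110, 65, 63, 59, 98]
  110 vs smaller child 59 at index 4, swap → [58, 59, 65, 63, 110, 98]

[58, 59, 65, 63, 110, 98]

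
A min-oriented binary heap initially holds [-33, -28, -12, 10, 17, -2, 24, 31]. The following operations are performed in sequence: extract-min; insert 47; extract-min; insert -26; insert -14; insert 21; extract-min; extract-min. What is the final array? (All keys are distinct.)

extract-min → returns -33:
  remove root -33; move last element 31 to root → [31, -28, -12, 10, 17, -2, 24]
  31 vs smaller child -28 at index 1, swap → [-28, 31, -12, 10, 17, -2, 24]
  31 vs smaller child 10 at index 3, swap → [-28, 10, -12, 31, 17, -2, 24]
insert 47:
  append 47 at index 7 → [-28, 10, -12, 31, 17, -2, 24, 47] (no swap needed)
extract-min → returns -28:
  remove root -28; move last element 47 to root → [47, 10, -12, 31, 17, -2, 24]
  47 vs smaller child -12 at index 2, swap → [-12, 10, 47, 31, 17, -2, 24]
  47 vs smaller child -2 at index 5, swap → [-12, 10, -2, 31, 17, 47, 24]
insert -26:
  append -26 at index 7 → [-12, 10, -2, 31, 17, 47, 24, -26]
  -26 < parent 31 at index 3, swap → [-12, 10, -2, -26, 17, 47, 24, 31]
  -26 < parent 10 at index 1, swap → [-12, -26, -2, 10, 17, 47, 24, 31]
  -26 < parent -12 at index 0, swap → [-26, -12, -2, 10, 17, 47, 24, 31]
insert -14:
  append -14 at index 8 → [-26, -12, -2, 10, 17, 47, 24, 31, -14]
  -14 < parent 10 at index 3, swap → [-26, -12, -2, -14, 17, 47, 24, 31, 10]
  -14 < parent -12 at index 1, swap → [-26, -14, -2, -12, 17, 47, 24, 31, 10]
insert 21:
  append 21 at index 9 → [-26, -14, -2, -12, 17, 47, 24, 31, 10, 21] (no swap needed)
extract-min → returns -26:
  remove root -26; move last element 21 to root → [21, -14, -2, -12, 17, 47, 24, 31, 10]
  21 vs smaller child -14 at index 1, swap → [-14, 21, -2, -12, 17, 47, 24, 31, 10]
  21 vs smaller child -12 at index 3, swap → [-14, -12, -2, 21, 17, 47, 24, 31, 10]
  21 vs smaller child 10 at index 8, swap → [-14, -12, -2, 10, 17, 47, 24, 31, 21]
extract-min → returns -14:
  remove root -14; move last element 21 to root → [21, -12, -2, 10, 17, 47, 24, 31]
  21 vs smaller child -12 at index 1, swap → [-12, 21, -2, 10, 17, 47, 24, 31]
  21 vs smaller child 10 at index 3, swap → [-12, 10, -2, 21, 17, 47, 24, 31]

[-12, 10, -2, 21, 17, 47, 24, 31]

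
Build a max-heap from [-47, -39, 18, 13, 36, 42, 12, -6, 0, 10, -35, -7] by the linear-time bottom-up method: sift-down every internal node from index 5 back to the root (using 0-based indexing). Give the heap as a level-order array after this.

[42, 36, 18, 13, 10, -7, 12, -6, 0, -39, -35, -47]

sift down from index 5: already satisfies heap property
sift down from index 4: already satisfies heap property
sift down from index 3: already satisfies heap property
sift down from index 2:
  18 vs larger child 42 at index 5, swap → [-47, -39, 42, 13, 36, 18, 12, -6, 0, 10, -35, -7]
sift down from index 1:
  -39 vs larger child 36 at index 4, swap → [-47, 36, 42, 13, -39, 18, 12, -6, 0, 10, -35, -7]
  -39 vs larger child 10 at index 9, swap → [-47, 36, 42, 13, 10, 18, 12, -6, 0, -39, -35, -7]
sift down from index 0:
  -47 vs larger child 42 at index 2, swap → [42, 36, -47, 13, 10, 18, 12, -6, 0, -39, -35, -7]
  -47 vs larger child 18 at index 5, swap → [42, 36, 18, 13, 10, -47, 12, -6, 0, -39, -35, -7]
  -47 vs only child -7 at index 11, swap → [42, 36, 18, 13, 10, -7, 12, -6, 0, -39, -35, -47]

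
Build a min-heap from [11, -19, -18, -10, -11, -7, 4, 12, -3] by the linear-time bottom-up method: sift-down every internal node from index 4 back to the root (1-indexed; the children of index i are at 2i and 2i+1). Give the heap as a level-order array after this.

sift down from index 4: already satisfies heap property
sift down from index 3: already satisfies heap property
sift down from index 2: already satisfies heap property
sift down from index 1:
  11 vs smaller child -19 at index 2, swap → [-19, 11, -18, -10, -11, -7, 4, 12, -3]
  11 vs smaller child -11 at index 5, swap → [-19, -11, -18, -10, 11, -7, 4, 12, -3]

[-19, -11, -18, -10, 11, -7, 4, 12, -3]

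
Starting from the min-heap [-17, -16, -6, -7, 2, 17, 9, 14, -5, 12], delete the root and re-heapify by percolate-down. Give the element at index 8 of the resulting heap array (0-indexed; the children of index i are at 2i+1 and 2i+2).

12

remove root -17; move last element 12 to root → [12, -16, -6, -7, 2, 17, 9, 14, -5]
12 vs smaller child -16 at index 1, swap → [-16, 12, -6, -7, 2, 17, 9, 14, -5]
12 vs smaller child -7 at index 3, swap → [-16, -7, -6, 12, 2, 17, 9, 14, -5]
12 vs smaller child -5 at index 8, swap → [-16, -7, -6, -5, 2, 17, 9, 14, 12]
resulting array: [-16, -7, -6, -5, 2, 17, 9, 14, 12]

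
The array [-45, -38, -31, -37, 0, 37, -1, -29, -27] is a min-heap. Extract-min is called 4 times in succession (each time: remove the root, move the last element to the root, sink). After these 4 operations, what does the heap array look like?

[-29, -27, -1, 37, 0]

extract-min #1 returns -45:
  remove root -45; move last element -27 to root → [-27, -38, -31, -37, 0, 37, -1, -29]
  -27 vs smaller child -38 at index 1, swap → [-38, -27, -31, -37, 0, 37, -1, -29]
  -27 vs smaller child -37 at index 3, swap → [-38, -37, -31, -27, 0, 37, -1, -29]
  -27 vs only child -29 at index 7, swap → [-38, -37, -31, -29, 0, 37, -1, -27]
extract-min #2 returns -38:
  remove root -38; move last element -27 to root → [-27, -37, -31, -29, 0, 37, -1]
  -27 vs smaller child -37 at index 1, swap → [-37, -27, -31, -29, 0, 37, -1]
  -27 vs smaller child -29 at index 3, swap → [-37, -29, -31, -27, 0, 37, -1]
extract-min #3 returns -37:
  remove root -37; move last element -1 to root → [-1, -29, -31, -27, 0, 37]
  -1 vs smaller child -31 at index 2, swap → [-31, -29, -1, -27, 0, 37]
extract-min #4 returns -31:
  remove root -31; move last element 37 to root → [37, -29, -1, -27, 0]
  37 vs smaller child -29 at index 1, swap → [-29, 37, -1, -27, 0]
  37 vs smaller child -27 at index 3, swap → [-29, -27, -1, 37, 0]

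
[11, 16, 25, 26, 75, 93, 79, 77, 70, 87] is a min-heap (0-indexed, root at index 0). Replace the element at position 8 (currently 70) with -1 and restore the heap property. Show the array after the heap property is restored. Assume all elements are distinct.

set index 8 from 70 to -1 → [11, 16, 25, 26, 75, 93, 79, 77, -1, 87]
-1 < parent 26 at index 3, swap → [11, 16, 25, -1, 75, 93, 79, 77, 26, 87]
-1 < parent 16 at index 1, swap → [11, -1, 25, 16, 75, 93, 79, 77, 26, 87]
-1 < parent 11 at index 0, swap → [-1, 11, 25, 16, 75, 93, 79, 77, 26, 87]

[-1, 11, 25, 16, 75, 93, 79, 77, 26, 87]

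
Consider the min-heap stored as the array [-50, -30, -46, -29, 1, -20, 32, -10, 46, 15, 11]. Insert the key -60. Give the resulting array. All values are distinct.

[-60, -30, -50, -29, 1, -46, 32, -10, 46, 15, 11, -20]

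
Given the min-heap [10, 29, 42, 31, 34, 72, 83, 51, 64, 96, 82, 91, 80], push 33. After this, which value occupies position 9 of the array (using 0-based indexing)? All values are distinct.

96

append 33 at index 13 → [10, 29, 42, 31, 34, 72, 83, 51, 64, 96, 82, 91, 80, 33]
33 < parent 83 at index 6, swap → [10, 29, 42, 31, 34, 72, 33, 51, 64, 96, 82, 91, 80, 83]
33 < parent 42 at index 2, swap → [10, 29, 33, 31, 34, 72, 42, 51, 64, 96, 82, 91, 80, 83]
resulting array: [10, 29, 33, 31, 34, 72, 42, 51, 64, 96, 82, 91, 80, 83]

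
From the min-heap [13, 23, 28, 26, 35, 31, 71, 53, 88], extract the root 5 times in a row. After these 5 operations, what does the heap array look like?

extract-min #1 returns 13:
  remove root 13; move last element 88 to root → [88, 23, 28, 26, 35, 31, 71, 53]
  88 vs smaller child 23 at index 1, swap → [23, 88, 28, 26, 35, 31, 71, 53]
  88 vs smaller child 26 at index 3, swap → [23, 26, 28, 88, 35, 31, 71, 53]
  88 vs only child 53 at index 7, swap → [23, 26, 28, 53, 35, 31, 71, 88]
extract-min #2 returns 23:
  remove root 23; move last element 88 to root → [88, 26, 28, 53, 35, 31, 71]
  88 vs smaller child 26 at index 1, swap → [26, 88, 28, 53, 35, 31, 71]
  88 vs smaller child 35 at index 4, swap → [26, 35, 28, 53, 88, 31, 71]
extract-min #3 returns 26:
  remove root 26; move last element 71 to root → [71, 35, 28, 53, 88, 31]
  71 vs smaller child 28 at index 2, swap → [28, 35, 71, 53, 88, 31]
  71 vs only child 31 at index 5, swap → [28, 35, 31, 53, 88, 71]
extract-min #4 returns 28:
  remove root 28; move last element 71 to root → [71, 35, 31, 53, 88]
  71 vs smaller child 31 at index 2, swap → [31, 35, 71, 53, 88]
extract-min #5 returns 31:
  remove root 31; move last element 88 to root → [88, 35, 71, 53]
  88 vs smaller child 35 at index 1, swap → [35, 88, 71, 53]
  88 vs only child 53 at index 3, swap → [35, 53, 71, 88]

[35, 53, 71, 88]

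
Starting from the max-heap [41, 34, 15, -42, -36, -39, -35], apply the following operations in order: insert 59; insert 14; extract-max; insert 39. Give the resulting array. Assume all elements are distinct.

insert 59:
  append 59 at index 7 → [41, 34, 15, -42, -36, -39, -35, 59]
  59 > parent -42 at index 3, swap → [41, 34, 15, 59, -36, -39, -35, -42]
  59 > parent 34 at index 1, swap → [41, 59, 15, 34, -36, -39, -35, -42]
  59 > parent 41 at index 0, swap → [59, 41, 15, 34, -36, -39, -35, -42]
insert 14:
  append 14 at index 8 → [59, 41, 15, 34, -36, -39, -35, -42, 14] (no swap needed)
extract-max → returns 59:
  remove root 59; move last element 14 to root → [14, 41, 15, 34, -36, -39, -35, -42]
  14 vs larger child 41 at index 1, swap → [41, 14, 15, 34, -36, -39, -35, -42]
  14 vs larger child 34 at index 3, swap → [41, 34, 15, 14, -36, -39, -35, -42]
insert 39:
  append 39 at index 8 → [41, 34, 15, 14, -36, -39, -35, -42, 39]
  39 > parent 14 at index 3, swap → [41, 34, 15, 39, -36, -39, -35, -42, 14]
  39 > parent 34 at index 1, swap → [41, 39, 15, 34, -36, -39, -35, -42, 14]

[41, 39, 15, 34, -36, -39, -35, -42, 14]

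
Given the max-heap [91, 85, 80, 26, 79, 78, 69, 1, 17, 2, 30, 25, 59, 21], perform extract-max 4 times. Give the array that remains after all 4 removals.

[78, 30, 69, 26, 25, 59, 21, 1, 17, 2]

extract-max #1 returns 91:
  remove root 91; move last element 21 to root → [21, 85, 80, 26, 79, 78, 69, 1, 17, 2, 30, 25, 59]
  21 vs larger child 85 at index 1, swap → [85, 21, 80, 26, 79, 78, 69, 1, 17, 2, 30, 25, 59]
  21 vs larger child 79 at index 4, swap → [85, 79, 80, 26, 21, 78, 69, 1, 17, 2, 30, 25, 59]
  21 vs larger child 30 at index 10, swap → [85, 79, 80, 26, 30, 78, 69, 1, 17, 2, 21, 25, 59]
extract-max #2 returns 85:
  remove root 85; move last element 59 to root → [59, 79, 80, 26, 30, 78, 69, 1, 17, 2, 21, 25]
  59 vs larger child 80 at index 2, swap → [80, 79, 59, 26, 30, 78, 69, 1, 17, 2, 21, 25]
  59 vs larger child 78 at index 5, swap → [80, 79, 78, 26, 30, 59, 69, 1, 17, 2, 21, 25]
extract-max #3 returns 80:
  remove root 80; move last element 25 to root → [25, 79, 78, 26, 30, 59, 69, 1, 17, 2, 21]
  25 vs larger child 79 at index 1, swap → [79, 25, 78, 26, 30, 59, 69, 1, 17, 2, 21]
  25 vs larger child 30 at index 4, swap → [79, 30, 78, 26, 25, 59, 69, 1, 17, 2, 21]
extract-max #4 returns 79:
  remove root 79; move last element 21 to root → [21, 30, 78, 26, 25, 59, 69, 1, 17, 2]
  21 vs larger child 78 at index 2, swap → [78, 30, 21, 26, 25, 59, 69, 1, 17, 2]
  21 vs larger child 69 at index 6, swap → [78, 30, 69, 26, 25, 59, 21, 1, 17, 2]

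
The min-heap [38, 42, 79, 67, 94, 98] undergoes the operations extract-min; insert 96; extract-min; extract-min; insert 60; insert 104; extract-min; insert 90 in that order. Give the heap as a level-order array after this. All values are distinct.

[79, 94, 90, 98, 104, 96]

extract-min → returns 38:
  remove root 38; move last element 98 to root → [98, 42, 79, 67, 94]
  98 vs smaller child 42 at index 1, swap → [42, 98, 79, 67, 94]
  98 vs smaller child 67 at index 3, swap → [42, 67, 79, 98, 94]
insert 96:
  append 96 at index 5 → [42, 67, 79, 98, 94, 96] (no swap needed)
extract-min → returns 42:
  remove root 42; move last element 96 to root → [96, 67, 79, 98, 94]
  96 vs smaller child 67 at index 1, swap → [67, 96, 79, 98, 94]
  96 vs smaller child 94 at index 4, swap → [67, 94, 79, 98, 96]
extract-min → returns 67:
  remove root 67; move last element 96 to root → [96, 94, 79, 98]
  96 vs smaller child 79 at index 2, swap → [79, 94, 96, 98]
insert 60:
  append 60 at index 4 → [79, 94, 96, 98, 60]
  60 < parent 94 at index 1, swap → [79, 60, 96, 98, 94]
  60 < parent 79 at index 0, swap → [60, 79, 96, 98, 94]
insert 104:
  append 104 at index 5 → [60, 79, 96, 98, 94, 104] (no swap needed)
extract-min → returns 60:
  remove root 60; move last element 104 to root → [104, 79, 96, 98, 94]
  104 vs smaller child 79 at index 1, swap → [79, 104, 96, 98, 94]
  104 vs smaller child 94 at index 4, swap → [79, 94, 96, 98, 104]
insert 90:
  append 90 at index 5 → [79, 94, 96, 98, 104, 90]
  90 < parent 96 at index 2, swap → [79, 94, 90, 98, 104, 96]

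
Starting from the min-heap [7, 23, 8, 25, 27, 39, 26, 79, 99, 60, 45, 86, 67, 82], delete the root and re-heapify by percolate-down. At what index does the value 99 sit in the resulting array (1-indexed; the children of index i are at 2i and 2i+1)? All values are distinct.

9

remove root 7; move last element 82 to root → [82, 23, 8, 25, 27, 39, 26, 79, 99, 60, 45, 86, 67]
82 vs smaller child 8 at index 3, swap → [8, 23, 82, 25, 27, 39, 26, 79, 99, 60, 45, 86, 67]
82 vs smaller child 26 at index 7, swap → [8, 23, 26, 25, 27, 39, 82, 79, 99, 60, 45, 86, 67]
resulting array: [8, 23, 26, 25, 27, 39, 82, 79, 99, 60, 45, 86, 67]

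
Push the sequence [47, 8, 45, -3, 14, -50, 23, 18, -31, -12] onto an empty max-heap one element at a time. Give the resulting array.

Insert 47:
  append 47 at index 0 → [47] (no swap needed)
Insert 8:
  append 8 at index 1 → [47, 8] (no swap needed)
Insert 45:
  append 45 at index 2 → [47, 8, 45] (no swap needed)
Insert -3:
  append -3 at index 3 → [47, 8, 45, -3] (no swap needed)
Insert 14:
  append 14 at index 4 → [47, 8, 45, -3, 14]
  14 > parent 8 at index 1, swap → [47, 14, 45, -3, 8]
Insert -50:
  append -50 at index 5 → [47, 14, 45, -3, 8, -50] (no swap needed)
Insert 23:
  append 23 at index 6 → [47, 14, 45, -3, 8, -50, 23] (no swap needed)
Insert 18:
  append 18 at index 7 → [47, 14, 45, -3, 8, -50, 23, 18]
  18 > parent -3 at index 3, swap → [47, 14, 45, 18, 8, -50, 23, -3]
  18 > parent 14 at index 1, swap → [47, 18, 45, 14, 8, -50, 23, -3]
Insert -31:
  append -31 at index 8 → [47, 18, 45, 14, 8, -50, 23, -3, -31] (no swap needed)
Insert -12:
  append -12 at index 9 → [47, 18, 45, 14, 8, -50, 23, -3, -31, -12] (no swap needed)

[47, 18, 45, 14, 8, -50, 23, -3, -31, -12]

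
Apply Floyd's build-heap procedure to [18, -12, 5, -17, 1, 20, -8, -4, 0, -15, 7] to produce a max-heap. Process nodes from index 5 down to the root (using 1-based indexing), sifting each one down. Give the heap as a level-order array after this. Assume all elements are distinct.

sift down from index 5:
  1 vs larger child 7 at index 11, swap → [18, -12, 5, -17, 7, 20, -8, -4, 0, -15, 1]
sift down from index 4:
  -17 vs larger child 0 at index 9, swap → [18, -12, 5, 0, 7, 20, -8, -4, -17, -15, 1]
sift down from index 3:
  5 vs larger child 20 at index 6, swap → [18, -12, 20, 0, 7, 5, -8, -4, -17, -15, 1]
sift down from index 2:
  -12 vs larger child 7 at index 5, swap → [18, 7, 20, 0, -12, 5, -8, -4, -17, -15, 1]
  -12 vs larger child 1 at index 11, swap → [18, 7, 20, 0, 1, 5, -8, -4, -17, -15, -12]
sift down from index 1:
  18 vs larger child 20 at index 3, swap → [20, 7, 18, 0, 1, 5, -8, -4, -17, -15, -12]

[20, 7, 18, 0, 1, 5, -8, -4, -17, -15, -12]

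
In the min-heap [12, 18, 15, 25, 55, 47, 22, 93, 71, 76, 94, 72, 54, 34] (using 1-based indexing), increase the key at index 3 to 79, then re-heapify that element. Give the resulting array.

set index 3 from 15 to 79 → [12, 18, 79, 25, 55, 47, 22, 93, 71, 76, 94, 72, 54, 34]
79 vs smaller child 22 at index 7, swap → [12, 18, 22, 25, 55, 47, 79, 93, 71, 76, 94, 72, 54, 34]
79 vs only child 34 at index 14, swap → [12, 18, 22, 25, 55, 47, 34, 93, 71, 76, 94, 72, 54, 79]

[12, 18, 22, 25, 55, 47, 34, 93, 71, 76, 94, 72, 54, 79]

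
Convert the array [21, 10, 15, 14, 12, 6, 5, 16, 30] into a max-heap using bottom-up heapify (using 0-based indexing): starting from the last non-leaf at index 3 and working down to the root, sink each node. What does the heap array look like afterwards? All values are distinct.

[30, 21, 15, 16, 12, 6, 5, 10, 14]

sift down from index 3:
  14 vs larger child 30 at index 8, swap → [21, 10, 15, 30, 12, 6, 5, 16, 14]
sift down from index 2: already satisfies heap property
sift down from index 1:
  10 vs larger child 30 at index 3, swap → [21, 30, 15, 10, 12, 6, 5, 16, 14]
  10 vs larger child 16 at index 7, swap → [21, 30, 15, 16, 12, 6, 5, 10, 14]
sift down from index 0:
  21 vs larger child 30 at index 1, swap → [30, 21, 15, 16, 12, 6, 5, 10, 14]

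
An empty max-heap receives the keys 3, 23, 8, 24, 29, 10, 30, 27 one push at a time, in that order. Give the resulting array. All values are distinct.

[30, 27, 29, 24, 23, 8, 10, 3]

Insert 3:
  append 3 at index 0 → [3] (no swap needed)
Insert 23:
  append 23 at index 1 → [3, 23]
  23 > parent 3 at index 0, swap → [23, 3]
Insert 8:
  append 8 at index 2 → [23, 3, 8] (no swap needed)
Insert 24:
  append 24 at index 3 → [23, 3, 8, 24]
  24 > parent 3 at index 1, swap → [23, 24, 8, 3]
  24 > parent 23 at index 0, swap → [24, 23, 8, 3]
Insert 29:
  append 29 at index 4 → [24, 23, 8, 3, 29]
  29 > parent 23 at index 1, swap → [24, 29, 8, 3, 23]
  29 > parent 24 at index 0, swap → [29, 24, 8, 3, 23]
Insert 10:
  append 10 at index 5 → [29, 24, 8, 3, 23, 10]
  10 > parent 8 at index 2, swap → [29, 24, 10, 3, 23, 8]
Insert 30:
  append 30 at index 6 → [29, 24, 10, 3, 23, 8, 30]
  30 > parent 10 at index 2, swap → [29, 24, 30, 3, 23, 8, 10]
  30 > parent 29 at index 0, swap → [30, 24, 29, 3, 23, 8, 10]
Insert 27:
  append 27 at index 7 → [30, 24, 29, 3, 23, 8, 10, 27]
  27 > parent 3 at index 3, swap → [30, 24, 29, 27, 23, 8, 10, 3]
  27 > parent 24 at index 1, swap → [30, 27, 29, 24, 23, 8, 10, 3]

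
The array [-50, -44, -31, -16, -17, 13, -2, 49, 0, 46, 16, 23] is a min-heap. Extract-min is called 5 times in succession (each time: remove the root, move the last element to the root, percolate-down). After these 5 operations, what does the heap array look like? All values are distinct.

[-2, 0, 13, 46, 16, 49, 23]

extract-min #1 returns -50:
  remove root -50; move last element 23 to root → [23, -44, -31, -16, -17, 13, -2, 49, 0, 46, 16]
  23 vs smaller child -44 at index 1, swap → [-44, 23, -31, -16, -17, 13, -2, 49, 0, 46, 16]
  23 vs smaller child -17 at index 4, swap → [-44, -17, -31, -16, 23, 13, -2, 49, 0, 46, 16]
  23 vs smaller child 16 at index 10, swap → [-44, -17, -31, -16, 16, 13, -2, 49, 0, 46, 23]
extract-min #2 returns -44:
  remove root -44; move last element 23 to root → [23, -17, -31, -16, 16, 13, -2, 49, 0, 46]
  23 vs smaller child -31 at index 2, swap → [-31, -17, 23, -16, 16, 13, -2, 49, 0, 46]
  23 vs smaller child -2 at index 6, swap → [-31, -17, -2, -16, 16, 13, 23, 49, 0, 46]
extract-min #3 returns -31:
  remove root -31; move last element 46 to root → [46, -17, -2, -16, 16, 13, 23, 49, 0]
  46 vs smaller child -17 at index 1, swap → [-17, 46, -2, -16, 16, 13, 23, 49, 0]
  46 vs smaller child -16 at index 3, swap → [-17, -16, -2, 46, 16, 13, 23, 49, 0]
  46 vs smaller child 0 at index 8, swap → [-17, -16, -2, 0, 16, 13, 23, 49, 46]
extract-min #4 returns -17:
  remove root -17; move last element 46 to root → [46, -16, -2, 0, 16, 13, 23, 49]
  46 vs smaller child -16 at index 1, swap → [-16, 46, -2, 0, 16, 13, 23, 49]
  46 vs smaller child 0 at index 3, swap → [-16, 0, -2, 46, 16, 13, 23, 49]
extract-min #5 returns -16:
  remove root -16; move last element 49 to root → [49, 0, -2, 46, 16, 13, 23]
  49 vs smaller child -2 at index 2, swap → [-2, 0, 49, 46, 16, 13, 23]
  49 vs smaller child 13 at index 5, swap → [-2, 0, 13, 46, 16, 49, 23]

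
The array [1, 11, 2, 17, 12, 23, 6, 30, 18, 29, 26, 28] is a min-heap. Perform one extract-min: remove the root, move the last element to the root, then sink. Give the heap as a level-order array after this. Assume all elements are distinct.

[2, 11, 6, 17, 12, 23, 28, 30, 18, 29, 26]

remove root 1; move last element 28 to root → [28, 11, 2, 17, 12, 23, 6, 30, 18, 29, 26]
28 vs smaller child 2 at index 2, swap → [2, 11, 28, 17, 12, 23, 6, 30, 18, 29, 26]
28 vs smaller child 6 at index 6, swap → [2, 11, 6, 17, 12, 23, 28, 30, 18, 29, 26]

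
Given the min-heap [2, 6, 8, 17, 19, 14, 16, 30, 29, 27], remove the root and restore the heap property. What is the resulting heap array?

remove root 2; move last element 27 to root → [27, 6, 8, 17, 19, 14, 16, 30, 29]
27 vs smaller child 6 at index 1, swap → [6, 27, 8, 17, 19, 14, 16, 30, 29]
27 vs smaller child 17 at index 3, swap → [6, 17, 8, 27, 19, 14, 16, 30, 29]

[6, 17, 8, 27, 19, 14, 16, 30, 29]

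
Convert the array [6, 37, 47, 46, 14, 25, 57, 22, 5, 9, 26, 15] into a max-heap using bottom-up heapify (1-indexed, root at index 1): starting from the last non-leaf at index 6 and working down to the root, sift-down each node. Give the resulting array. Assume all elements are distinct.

sift down from index 6: already satisfies heap property
sift down from index 5:
  14 vs larger child 26 at index 11, swap → [6, 37, 47, 46, 26, 25, 57, 22, 5, 9, 14, 15]
sift down from index 4: already satisfies heap property
sift down from index 3:
  47 vs larger child 57 at index 7, swap → [6, 37, 57, 46, 26, 25, 47, 22, 5, 9, 14, 15]
sift down from index 2:
  37 vs larger child 46 at index 4, swap → [6, 46, 57, 37, 26, 25, 47, 22, 5, 9, 14, 15]
sift down from index 1:
  6 vs larger child 57 at index 3, swap → [57, 46, 6, 37, 26, 25, 47, 22, 5, 9, 14, 15]
  6 vs larger child 47 at index 7, swap → [57, 46, 47, 37, 26, 25, 6, 22, 5, 9, 14, 15]

[57, 46, 47, 37, 26, 25, 6, 22, 5, 9, 14, 15]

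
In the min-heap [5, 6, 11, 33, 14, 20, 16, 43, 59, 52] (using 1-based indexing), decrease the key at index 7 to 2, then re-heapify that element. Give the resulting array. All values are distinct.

set index 7 from 16 to 2 → [5, 6, 11, 33, 14, 20, 2, 43, 59, 52]
2 < parent 11 at index 3, swap → [5, 6, 2, 33, 14, 20, 11, 43, 59, 52]
2 < parent 5 at index 1, swap → [2, 6, 5, 33, 14, 20, 11, 43, 59, 52]

[2, 6, 5, 33, 14, 20, 11, 43, 59, 52]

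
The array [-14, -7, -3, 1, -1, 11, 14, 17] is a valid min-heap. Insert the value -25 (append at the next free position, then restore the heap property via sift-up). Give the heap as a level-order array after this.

[-25, -14, -3, -7, -1, 11, 14, 17, 1]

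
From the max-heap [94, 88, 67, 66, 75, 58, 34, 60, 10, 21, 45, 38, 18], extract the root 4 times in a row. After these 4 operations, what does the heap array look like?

extract-max #1 returns 94:
  remove root 94; move last element 18 to root → [18, 88, 67, 66, 75, 58, 34, 60, 10, 21, 45, 38]
  18 vs larger child 88 at index 1, swap → [88, 18, 67, 66, 75, 58, 34, 60, 10, 21, 45, 38]
  18 vs larger child 75 at index 4, swap → [88, 75, 67, 66, 18, 58, 34, 60, 10, 21, 45, 38]
  18 vs larger child 45 at index 10, swap → [88, 75, 67, 66, 45, 58, 34, 60, 10, 21, 18, 38]
extract-max #2 returns 88:
  remove root 88; move last element 38 to root → [38, 75, 67, 66, 45, 58, 34, 60, 10, 21, 18]
  38 vs larger child 75 at index 1, swap → [75, 38, 67, 66, 45, 58, 34, 60, 10, 21, 18]
  38 vs larger child 66 at index 3, swap → [75, 66, 67, 38, 45, 58, 34, 60, 10, 21, 18]
  38 vs larger child 60 at index 7, swap → [75, 66, 67, 60, 45, 58, 34, 38, 10, 21, 18]
extract-max #3 returns 75:
  remove root 75; move last element 18 to root → [18, 66, 67, 60, 45, 58, 34, 38, 10, 21]
  18 vs larger child 67 at index 2, swap → [67, 66, 18, 60, 45, 58, 34, 38, 10, 21]
  18 vs larger child 58 at index 5, swap → [67, 66, 58, 60, 45, 18, 34, 38, 10, 21]
extract-max #4 returns 67:
  remove root 67; move last element 21 to root → [21, 66, 58, 60, 45, 18, 34, 38, 10]
  21 vs larger child 66 at index 1, swap → [66, 21, 58, 60, 45, 18, 34, 38, 10]
  21 vs larger child 60 at index 3, swap → [66, 60, 58, 21, 45, 18, 34, 38, 10]
  21 vs larger child 38 at index 7, swap → [66, 60, 58, 38, 45, 18, 34, 21, 10]

[66, 60, 58, 38, 45, 18, 34, 21, 10]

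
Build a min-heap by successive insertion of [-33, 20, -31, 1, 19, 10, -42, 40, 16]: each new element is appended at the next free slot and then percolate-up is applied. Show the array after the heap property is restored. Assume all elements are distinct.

[-42, 1, -33, 16, 19, 10, -31, 40, 20]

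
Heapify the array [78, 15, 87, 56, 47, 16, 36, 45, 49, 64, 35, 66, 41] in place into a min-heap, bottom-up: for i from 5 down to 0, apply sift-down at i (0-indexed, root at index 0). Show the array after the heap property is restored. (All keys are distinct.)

sift down from index 5: already satisfies heap property
sift down from index 4:
  47 vs smaller child 35 at index 10, swap → [78, 15, 87, 56, 35, 16, 36, 45, 49, 64, 47, 66, 41]
sift down from index 3:
  56 vs smaller child 45 at index 7, swap → [78, 15, 87, 45, 35, 16, 36, 56, 49, 64, 47, 66, 41]
sift down from index 2:
  87 vs smaller child 16 at index 5, swap → [78, 15, 16, 45, 35, 87, 36, 56, 49, 64, 47, 66, 41]
  87 vs smaller child 41 at index 12, swap → [78, 15, 16, 45, 35, 41, 36, 56, 49, 64, 47, 66, 87]
sift down from index 1: already satisfies heap property
sift down from index 0:
  78 vs smaller child 15 at index 1, swap → [15, 78, 16, 45, 35, 41, 36, 56, 49, 64, 47, 66, 87]
  78 vs smaller child 35 at index 4, swap → [15, 35, 16, 45, 78, 41, 36, 56, 49, 64, 47, 66, 87]
  78 vs smaller child 47 at index 10, swap → [15, 35, 16, 45, 47, 41, 36, 56, 49, 64, 78, 66, 87]

[15, 35, 16, 45, 47, 41, 36, 56, 49, 64, 78, 66, 87]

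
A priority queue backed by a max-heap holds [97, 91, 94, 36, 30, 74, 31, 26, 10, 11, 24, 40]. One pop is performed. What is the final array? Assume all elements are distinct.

[94, 91, 74, 36, 30, 40, 31, 26, 10, 11, 24]

remove root 97; move last element 40 to root → [40, 91, 94, 36, 30, 74, 31, 26, 10, 11, 24]
40 vs larger child 94 at index 2, swap → [94, 91, 40, 36, 30, 74, 31, 26, 10, 11, 24]
40 vs larger child 74 at index 5, swap → [94, 91, 74, 36, 30, 40, 31, 26, 10, 11, 24]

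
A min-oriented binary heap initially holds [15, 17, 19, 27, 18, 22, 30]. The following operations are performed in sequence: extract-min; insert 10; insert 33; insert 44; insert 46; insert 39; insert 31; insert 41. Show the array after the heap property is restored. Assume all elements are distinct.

[10, 18, 17, 27, 30, 22, 19, 33, 44, 46, 39, 31, 41]

extract-min → returns 15:
  remove root 15; move last element 30 to root → [30, 17, 19, 27, 18, 22]
  30 vs smaller child 17 at index 1, swap → [17, 30, 19, 27, 18, 22]
  30 vs smaller child 18 at index 4, swap → [17, 18, 19, 27, 30, 22]
insert 10:
  append 10 at index 6 → [17, 18, 19, 27, 30, 22, 10]
  10 < parent 19 at index 2, swap → [17, 18, 10, 27, 30, 22, 19]
  10 < parent 17 at index 0, swap → [10, 18, 17, 27, 30, 22, 19]
insert 33:
  append 33 at index 7 → [10, 18, 17, 27, 30, 22, 19, 33] (no swap needed)
insert 44:
  append 44 at index 8 → [10, 18, 17, 27, 30, 22, 19, 33, 44] (no swap needed)
insert 46:
  append 46 at index 9 → [10, 18, 17, 27, 30, 22, 19, 33, 44, 46] (no swap needed)
insert 39:
  append 39 at index 10 → [10, 18, 17, 27, 30, 22, 19, 33, 44, 46, 39] (no swap needed)
insert 31:
  append 31 at index 11 → [10, 18, 17, 27, 30, 22, 19, 33, 44, 46, 39, 31] (no swap needed)
insert 41:
  append 41 at index 12 → [10, 18, 17, 27, 30, 22, 19, 33, 44, 46, 39, 31, 41] (no swap needed)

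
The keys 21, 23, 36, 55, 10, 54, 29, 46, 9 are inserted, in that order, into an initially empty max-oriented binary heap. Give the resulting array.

Insert 21:
  append 21 at index 0 → [21] (no swap needed)
Insert 23:
  append 23 at index 1 → [21, 23]
  23 > parent 21 at index 0, swap → [23, 21]
Insert 36:
  append 36 at index 2 → [23, 21, 36]
  36 > parent 23 at index 0, swap → [36, 21, 23]
Insert 55:
  append 55 at index 3 → [36, 21, 23, 55]
  55 > parent 21 at index 1, swap → [36, 55, 23, 21]
  55 > parent 36 at index 0, swap → [55, 36, 23, 21]
Insert 10:
  append 10 at index 4 → [55, 36, 23, 21, 10] (no swap needed)
Insert 54:
  append 54 at index 5 → [55, 36, 23, 21, 10, 54]
  54 > parent 23 at index 2, swap → [55, 36, 54, 21, 10, 23]
Insert 29:
  append 29 at index 6 → [55, 36, 54, 21, 10, 23, 29] (no swap needed)
Insert 46:
  append 46 at index 7 → [55, 36, 54, 21, 10, 23, 29, 46]
  46 > parent 21 at index 3, swap → [55, 36, 54, 46, 10, 23, 29, 21]
  46 > parent 36 at index 1, swap → [55, 46, 54, 36, 10, 23, 29, 21]
Insert 9:
  append 9 at index 8 → [55, 46, 54, 36, 10, 23, 29, 21, 9] (no swap needed)

[55, 46, 54, 36, 10, 23, 29, 21, 9]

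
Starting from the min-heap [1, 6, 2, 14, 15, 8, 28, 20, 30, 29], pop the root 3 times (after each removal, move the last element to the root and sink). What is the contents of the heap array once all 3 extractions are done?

[8, 14, 28, 20, 15, 29, 30]

extract-min #1 returns 1:
  remove root 1; move last element 29 to root → [29, 6, 2, 14, 15, 8, 28, 20, 30]
  29 vs smaller child 2 at index 2, swap → [2, 6, 29, 14, 15, 8, 28, 20, 30]
  29 vs smaller child 8 at index 5, swap → [2, 6, 8, 14, 15, 29, 28, 20, 30]
extract-min #2 returns 2:
  remove root 2; move last element 30 to root → [30, 6, 8, 14, 15, 29, 28, 20]
  30 vs smaller child 6 at index 1, swap → [6, 30, 8, 14, 15, 29, 28, 20]
  30 vs smaller child 14 at index 3, swap → [6, 14, 8, 30, 15, 29, 28, 20]
  30 vs only child 20 at index 7, swap → [6, 14, 8, 20, 15, 29, 28, 30]
extract-min #3 returns 6:
  remove root 6; move last element 30 to root → [30, 14, 8, 20, 15, 29, 28]
  30 vs smaller child 8 at index 2, swap → [8, 14, 30, 20, 15, 29, 28]
  30 vs smaller child 28 at index 6, swap → [8, 14, 28, 20, 15, 29, 30]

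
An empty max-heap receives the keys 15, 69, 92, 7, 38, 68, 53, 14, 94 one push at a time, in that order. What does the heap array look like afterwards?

[94, 92, 69, 38, 15, 68, 53, 7, 14]

Insert 15:
  append 15 at index 0 → [15] (no swap needed)
Insert 69:
  append 69 at index 1 → [15, 69]
  69 > parent 15 at index 0, swap → [69, 15]
Insert 92:
  append 92 at index 2 → [69, 15, 92]
  92 > parent 69 at index 0, swap → [92, 15, 69]
Insert 7:
  append 7 at index 3 → [92, 15, 69, 7] (no swap needed)
Insert 38:
  append 38 at index 4 → [92, 15, 69, 7, 38]
  38 > parent 15 at index 1, swap → [92, 38, 69, 7, 15]
Insert 68:
  append 68 at index 5 → [92, 38, 69, 7, 15, 68] (no swap needed)
Insert 53:
  append 53 at index 6 → [92, 38, 69, 7, 15, 68, 53] (no swap needed)
Insert 14:
  append 14 at index 7 → [92, 38, 69, 7, 15, 68, 53, 14]
  14 > parent 7 at index 3, swap → [92, 38, 69, 14, 15, 68, 53, 7]
Insert 94:
  append 94 at index 8 → [92, 38, 69, 14, 15, 68, 53, 7, 94]
  94 > parent 14 at index 3, swap → [92, 38, 69, 94, 15, 68, 53, 7, 14]
  94 > parent 38 at index 1, swap → [92, 94, 69, 38, 15, 68, 53, 7, 14]
  94 > parent 92 at index 0, swap → [94, 92, 69, 38, 15, 68, 53, 7, 14]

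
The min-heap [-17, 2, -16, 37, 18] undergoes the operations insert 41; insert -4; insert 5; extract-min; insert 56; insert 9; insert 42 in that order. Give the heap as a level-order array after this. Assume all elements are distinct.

[-16, 2, -4, 5, 18, 41, 37, 56, 9, 42]

insert 41:
  append 41 at index 5 → [-17, 2, -16, 37, 18, 41] (no swap needed)
insert -4:
  append -4 at index 6 → [-17, 2, -16, 37, 18, 41, -4] (no swap needed)
insert 5:
  append 5 at index 7 → [-17, 2, -16, 37, 18, 41, -4, 5]
  5 < parent 37 at index 3, swap → [-17, 2, -16, 5, 18, 41, -4, 37]
extract-min → returns -17:
  remove root -17; move last element 37 to root → [37, 2, -16, 5, 18, 41, -4]
  37 vs smaller child -16 at index 2, swap → [-16, 2, 37, 5, 18, 41, -4]
  37 vs smaller child -4 at index 6, swap → [-16, 2, -4, 5, 18, 41, 37]
insert 56:
  append 56 at index 7 → [-16, 2, -4, 5, 18, 41, 37, 56] (no swap needed)
insert 9:
  append 9 at index 8 → [-16, 2, -4, 5, 18, 41, 37, 56, 9] (no swap needed)
insert 42:
  append 42 at index 9 → [-16, 2, -4, 5, 18, 41, 37, 56, 9, 42] (no swap needed)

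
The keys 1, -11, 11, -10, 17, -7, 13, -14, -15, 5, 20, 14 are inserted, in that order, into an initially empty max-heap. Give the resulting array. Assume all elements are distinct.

[20, 17, 14, -11, 11, 13, 1, -14, -15, -10, 5, -7]

Insert 1:
  append 1 at index 0 → [1] (no swap needed)
Insert -11:
  append -11 at index 1 → [1, -11] (no swap needed)
Insert 11:
  append 11 at index 2 → [1, -11, 11]
  11 > parent 1 at index 0, swap → [11, -11, 1]
Insert -10:
  append -10 at index 3 → [11, -11, 1, -10]
  -10 > parent -11 at index 1, swap → [11, -10, 1, -11]
Insert 17:
  append 17 at index 4 → [11, -10, 1, -11, 17]
  17 > parent -10 at index 1, swap → [11, 17, 1, -11, -10]
  17 > parent 11 at index 0, swap → [17, 11, 1, -11, -10]
Insert -7:
  append -7 at index 5 → [17, 11, 1, -11, -10, -7] (no swap needed)
Insert 13:
  append 13 at index 6 → [17, 11, 1, -11, -10, -7, 13]
  13 > parent 1 at index 2, swap → [17, 11, 13, -11, -10, -7, 1]
Insert -14:
  append -14 at index 7 → [17, 11, 13, -11, -10, -7, 1, -14] (no swap needed)
Insert -15:
  append -15 at index 8 → [17, 11, 13, -11, -10, -7, 1, -14, -15] (no swap needed)
Insert 5:
  append 5 at index 9 → [17, 11, 13, -11, -10, -7, 1, -14, -15, 5]
  5 > parent -10 at index 4, swap → [17, 11, 13, -11, 5, -7, 1, -14, -15, -10]
Insert 20:
  append 20 at index 10 → [17, 11, 13, -11, 5, -7, 1, -14, -15, -10, 20]
  20 > parent 5 at index 4, swap → [17, 11, 13, -11, 20, -7, 1, -14, -15, -10, 5]
  20 > parent 11 at index 1, swap → [17, 20, 13, -11, 11, -7, 1, -14, -15, -10, 5]
  20 > parent 17 at index 0, swap → [20, 17, 13, -11, 11, -7, 1, -14, -15, -10, 5]
Insert 14:
  append 14 at index 11 → [20, 17, 13, -11, 11, -7, 1, -14, -15, -10, 5, 14]
  14 > parent -7 at index 5, swap → [20, 17, 13, -11, 11, 14, 1, -14, -15, -10, 5, -7]
  14 > parent 13 at index 2, swap → [20, 17, 14, -11, 11, 13, 1, -14, -15, -10, 5, -7]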